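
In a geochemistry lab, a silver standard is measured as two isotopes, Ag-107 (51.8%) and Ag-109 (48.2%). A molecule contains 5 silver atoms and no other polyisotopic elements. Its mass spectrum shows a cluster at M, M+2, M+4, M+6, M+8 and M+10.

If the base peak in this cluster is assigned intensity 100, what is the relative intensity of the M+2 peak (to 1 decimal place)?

Term probabilities: M 0.0373, M+2 0.1735, M+4 0.3229, M+6 0.3005, M+8 0.1398, M+10 0.0260. Base peak = M+4.
P(M+4) = C(5,2) × 0.518^3 × 0.482^2 = 10 × 0.13899183 × 0.232324 = 0.322911 (base)
P(M+2) = C(5,1) × 0.518^4 × 0.482^1 = 5 × 0.07199777 × 0.4820 = 0.173515
Relative intensity = 0.173515 / 0.322911 × 100 = 53.7

53.7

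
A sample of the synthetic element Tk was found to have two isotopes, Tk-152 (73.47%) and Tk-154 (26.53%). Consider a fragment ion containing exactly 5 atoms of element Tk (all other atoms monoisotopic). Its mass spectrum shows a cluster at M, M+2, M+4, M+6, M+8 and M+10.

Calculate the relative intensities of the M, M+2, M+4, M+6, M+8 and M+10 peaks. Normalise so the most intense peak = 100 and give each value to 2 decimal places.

55.39 : 100.00 : 72.22 : 26.08 : 4.71 : 0.34

The 5 Tk atoms are independent, so intensities follow the terms of (0.7347 + 0.2653)^5.
P(M) = 0.7347^5 = 0.214067
P(M+2) = 5 × 0.7347^4 × 0.2653^1 = 0.386498
P(M+4) = 10 × 0.7347^3 × 0.2653^2 = 0.279129
P(M+6) = 10 × 0.7347^2 × 0.2653^3 = 0.100793
P(M+8) = 5 × 0.7347^1 × 0.2653^4 = 0.018198
P(M+10) = 0.2653^5 = 0.001314
The M+2 peak is largest (0.386498); scaling to 100 gives 55.39 : 100.00 : 72.22 : 26.08 : 4.71 : 0.34.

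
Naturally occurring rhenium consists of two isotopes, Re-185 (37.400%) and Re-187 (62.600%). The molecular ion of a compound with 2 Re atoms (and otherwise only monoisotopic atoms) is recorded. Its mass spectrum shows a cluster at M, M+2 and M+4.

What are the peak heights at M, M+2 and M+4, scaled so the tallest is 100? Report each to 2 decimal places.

The 2 Re atoms are independent, so intensities follow the terms of (0.37400 + 0.62600)^2.
P(M) = 0.37400^2 = 0.139876
P(M+2) = 2 × 0.37400^1 × 0.62600^1 = 0.468248
P(M+4) = 0.62600^2 = 0.391876
The M+2 peak is largest (0.468248); scaling to 100 gives 29.87 : 100.00 : 83.69.

29.87 : 100.00 : 83.69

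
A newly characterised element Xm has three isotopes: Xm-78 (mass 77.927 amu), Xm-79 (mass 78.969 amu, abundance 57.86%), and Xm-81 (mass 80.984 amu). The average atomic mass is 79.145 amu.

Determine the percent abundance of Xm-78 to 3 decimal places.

The remaining 42.14% is split between Xm-78 (fraction x) and Xm-81 (fraction 0.4214 − x).
Substituting: 77.927x + 80.984(0.4214 − x) = 33.4535366
(77.927 − 80.984)x = -0.673121  ⇒  x = 0.22019, y = 0.20121
Xm-78: 22.019%, Xm-81: 20.121%.

22.019%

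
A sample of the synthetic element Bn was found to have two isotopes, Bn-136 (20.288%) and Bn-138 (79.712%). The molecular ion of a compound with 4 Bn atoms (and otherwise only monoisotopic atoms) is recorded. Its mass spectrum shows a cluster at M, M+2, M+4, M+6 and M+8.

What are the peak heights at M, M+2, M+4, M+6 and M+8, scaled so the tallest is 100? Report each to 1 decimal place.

0.4 : 6.5 : 38.2 : 100.0 : 98.2

The 4 Bn atoms are independent, so intensities follow the terms of (0.20288 + 0.79712)^4.
P(M) = 0.20288^4 = 0.001694
P(M+2) = 4 × 0.20288^3 × 0.79712^1 = 0.026626
P(M+4) = 6 × 0.20288^2 × 0.79712^2 = 0.156920
P(M+6) = 4 × 0.20288^1 × 0.79712^3 = 0.411027
P(M+8) = 0.79712^4 = 0.403734
The M+6 peak is largest (0.411027); scaling to 100 gives 0.4 : 6.5 : 38.2 : 100.0 : 98.2.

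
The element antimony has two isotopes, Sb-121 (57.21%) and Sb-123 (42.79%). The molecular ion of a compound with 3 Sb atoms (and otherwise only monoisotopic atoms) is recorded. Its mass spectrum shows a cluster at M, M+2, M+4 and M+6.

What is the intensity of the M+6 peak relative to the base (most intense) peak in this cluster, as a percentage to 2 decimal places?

Term probabilities: M 0.1872, M+2 0.4202, M+4 0.3143, M+6 0.0783. Base peak = M+2.
P(M+2) = C(3,1) × 0.5721^2 × 0.4279^1 = 3 × 0.32729841 × 0.4279 = 0.420153 (base)
P(M+6) = C(3,3) × 0.5721^0 × 0.4279^3 = 1 × 1.0000 × 0.07834781 = 0.078348
Relative intensity = 0.078348 / 0.420153 × 100 = 18.65

18.65%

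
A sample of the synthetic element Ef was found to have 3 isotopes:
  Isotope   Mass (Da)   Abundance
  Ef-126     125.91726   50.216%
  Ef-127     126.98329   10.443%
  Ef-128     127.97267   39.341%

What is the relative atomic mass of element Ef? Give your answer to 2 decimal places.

The abundance-weighted mean is 0.50216 × 125.91726 + 0.10443 × 126.98329 + 0.39341 × 127.97267
= 63.230611 + 13.260865 + 50.345728 = 126.837204 Da

126.84 Da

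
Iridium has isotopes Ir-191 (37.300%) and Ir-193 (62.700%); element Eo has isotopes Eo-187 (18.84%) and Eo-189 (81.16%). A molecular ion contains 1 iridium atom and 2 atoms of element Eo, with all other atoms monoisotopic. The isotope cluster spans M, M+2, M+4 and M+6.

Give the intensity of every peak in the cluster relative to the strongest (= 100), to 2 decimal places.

3.03 : 31.16 : 100.00 : 94.41

Iridium pattern (n=1): 0.3730 : 0.6270
Element Eo pattern (n=2): 0.03549456 : 0.30581088 : 0.65869456
Convolve the two distributions (both contribute in 2-u steps):
  M: 0.3730×0.03549456 = 0.013239
  M+2: 0.3730×0.30581088 + 0.6270×0.03549456 = 0.136323
  M+4: 0.3730×0.65869456 + 0.6270×0.30581088 = 0.437436
  M+6: 0.6270×0.65869456 = 0.413001
Scale to base peak (0.437436) = 100: 3.03 : 31.16 : 100.00 : 94.41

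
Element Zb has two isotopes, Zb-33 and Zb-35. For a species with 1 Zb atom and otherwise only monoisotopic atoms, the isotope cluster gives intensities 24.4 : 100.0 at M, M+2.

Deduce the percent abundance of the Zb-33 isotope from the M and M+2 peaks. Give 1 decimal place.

If p is the fraction of Zb that is Zb-33, then I(M+2)/I(M) = [C(1,1)·p^0·(1−p)] / p^1 = 1·(1−p)/p = 100.0/24.4 = 4.0984
(1−p)/p = 4.0984/1 = 4.0984  ⇒  p = 1/(1 + 4.0984) = 0.1961
Zb-33: 19.6%, Zb-35: 80.4%.

19.6%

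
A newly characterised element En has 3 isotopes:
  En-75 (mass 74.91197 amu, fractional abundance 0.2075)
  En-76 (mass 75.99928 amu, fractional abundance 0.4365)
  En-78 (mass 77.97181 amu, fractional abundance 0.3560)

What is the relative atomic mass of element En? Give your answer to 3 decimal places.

76.476 amu

Weight each isotope mass by its fractional abundance: 0.2075 × 74.91197 + 0.4365 × 75.99928 + 0.3560 × 77.97181
= 15.544234 + 33.173686 + 27.757964 = 76.475884 amu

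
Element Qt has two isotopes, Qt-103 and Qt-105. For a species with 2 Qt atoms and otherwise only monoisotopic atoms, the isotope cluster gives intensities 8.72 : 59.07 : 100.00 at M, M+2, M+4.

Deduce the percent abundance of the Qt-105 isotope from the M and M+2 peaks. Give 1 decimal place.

If p is the fraction of Qt that is Qt-103, then I(M+2)/I(M) = [C(2,1)·p^1·(1−p)] / p^2 = 2·(1−p)/p = 59.07/8.72 = 6.7741
(1−p)/p = 6.7741/2 = 3.3870  ⇒  p = 1/(1 + 3.3870) = 0.2279
Qt-103: 22.8%, Qt-105: 77.2%.

77.2%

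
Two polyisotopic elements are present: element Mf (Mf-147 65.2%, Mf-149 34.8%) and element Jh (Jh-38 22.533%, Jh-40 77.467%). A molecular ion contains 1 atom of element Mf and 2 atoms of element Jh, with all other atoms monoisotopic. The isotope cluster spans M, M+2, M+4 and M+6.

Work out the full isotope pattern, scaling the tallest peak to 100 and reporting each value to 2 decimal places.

Element Mf pattern (n=1): 0.6520 : 0.3480
Element Jh pattern (n=2): 0.05077361 : 0.34911278 : 0.60011361
Convolve the two distributions (both contribute in 2-u steps):
  M: 0.6520×0.05077361 = 0.033104
  M+2: 0.6520×0.34911278 + 0.3480×0.05077361 = 0.245291
  M+4: 0.6520×0.60011361 + 0.3480×0.34911278 = 0.512765
  M+6: 0.3480×0.60011361 = 0.208840
Scale to base peak (0.512765) = 100: 6.46 : 47.84 : 100.00 : 40.73

6.46 : 47.84 : 100.00 : 40.73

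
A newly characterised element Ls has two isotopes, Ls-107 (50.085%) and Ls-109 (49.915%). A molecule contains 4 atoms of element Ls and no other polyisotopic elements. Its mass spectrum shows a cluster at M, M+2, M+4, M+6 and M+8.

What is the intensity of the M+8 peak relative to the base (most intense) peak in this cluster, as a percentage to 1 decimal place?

(0.50085 + 0.49915)^4 gives M 0.0629, M+2 0.2508, M+4 0.3750, M+6 0.2492, M+8 0.0621; the largest is M+4.
P(M+4) = C(4,2) × 0.50085^2 × 0.49915^2 = 6 × 0.25085072 × 0.24915072 = 0.374998 (base)
P(M+8) = C(4,4) × 0.50085^0 × 0.49915^4 = 1 × 1.0000 × 0.06207608 = 0.062076
Relative intensity = 0.062076 / 0.374998 × 100 = 16.6

16.6%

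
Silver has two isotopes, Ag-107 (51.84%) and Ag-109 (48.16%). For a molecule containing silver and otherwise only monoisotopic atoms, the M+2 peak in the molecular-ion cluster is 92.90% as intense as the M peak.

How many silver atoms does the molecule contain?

1

With n Ag atoms, P(M+2)/P(M) = C(n,1)·p^(n−1)q / p^n = n·q/p = n · 0.4816/0.5184.
n = 0.9290 × 0.5184/0.4816 = 1.00 ≈ 1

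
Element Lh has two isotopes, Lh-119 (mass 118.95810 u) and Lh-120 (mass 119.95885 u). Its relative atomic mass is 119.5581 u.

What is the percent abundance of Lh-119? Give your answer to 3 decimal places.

40.045%

Writing the weighted mean with unknown fraction x of Lh-119:
118.95810·x + 119.95885·(1 − x) = 119.5581
(118.95810 − 119.95885)·x = 119.5581 − 119.95885
x = -0.40075 / -1.00075 = 0.40045 → 40.045% Lh-119, 59.955% Lh-120.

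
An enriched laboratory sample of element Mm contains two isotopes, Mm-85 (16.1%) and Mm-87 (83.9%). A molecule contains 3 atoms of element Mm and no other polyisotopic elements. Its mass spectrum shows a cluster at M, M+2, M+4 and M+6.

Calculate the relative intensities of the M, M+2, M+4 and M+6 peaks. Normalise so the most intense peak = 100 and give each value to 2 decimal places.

Expanding (0.161 + 0.839)^3:
P(M) = 0.161^3 = 0.004173
P(M+2) = 3 × 0.161^2 × 0.839^1 = 0.065243
P(M+4) = 3 × 0.161^1 × 0.839^2 = 0.339994
P(M+6) = 0.839^3 = 0.590590
The M+6 peak is largest (0.590590); scaling to 100 gives 0.71 : 11.05 : 57.57 : 100.00.

0.71 : 11.05 : 57.57 : 100.00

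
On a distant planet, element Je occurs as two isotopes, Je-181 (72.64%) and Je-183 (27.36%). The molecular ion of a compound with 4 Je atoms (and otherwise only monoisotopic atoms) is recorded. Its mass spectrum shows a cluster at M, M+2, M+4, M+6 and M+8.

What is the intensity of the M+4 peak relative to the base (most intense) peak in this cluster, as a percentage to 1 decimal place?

(0.7264 + 0.2736)^4 gives M 0.2784, M+2 0.4195, M+4 0.2370, M+6 0.0595, M+8 0.0056; the largest is M+2.
P(M+2) = C(4,1) × 0.7264^3 × 0.2736^1 = 4 × 0.38329002 × 0.2736 = 0.419473 (base)
P(M+4) = C(4,2) × 0.7264^2 × 0.2736^2 = 6 × 0.52765696 × 0.07485696 = 0.236993
Relative intensity = 0.236993 / 0.419473 × 100 = 56.5

56.5%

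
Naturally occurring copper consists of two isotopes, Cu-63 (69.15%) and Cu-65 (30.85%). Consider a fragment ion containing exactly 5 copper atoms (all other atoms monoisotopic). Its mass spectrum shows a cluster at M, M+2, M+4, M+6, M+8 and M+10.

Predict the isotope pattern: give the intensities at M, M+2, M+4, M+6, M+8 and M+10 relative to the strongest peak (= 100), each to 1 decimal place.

The 5 Cu atoms are independent, so intensities follow the terms of (0.6915 + 0.3085)^5.
P(M) = 0.6915^5 = 0.158111
P(M+2) = 5 × 0.6915^4 × 0.3085^1 = 0.352691
P(M+4) = 10 × 0.6915^3 × 0.3085^2 = 0.314693
P(M+6) = 10 × 0.6915^2 × 0.3085^3 = 0.140394
P(M+8) = 5 × 0.6915^1 × 0.3085^4 = 0.031317
P(M+10) = 0.3085^5 = 0.002794
The M+2 peak is largest (0.352691); scaling to 100 gives 44.8 : 100.0 : 89.2 : 39.8 : 8.9 : 0.8.

44.8 : 100.0 : 89.2 : 39.8 : 8.9 : 0.8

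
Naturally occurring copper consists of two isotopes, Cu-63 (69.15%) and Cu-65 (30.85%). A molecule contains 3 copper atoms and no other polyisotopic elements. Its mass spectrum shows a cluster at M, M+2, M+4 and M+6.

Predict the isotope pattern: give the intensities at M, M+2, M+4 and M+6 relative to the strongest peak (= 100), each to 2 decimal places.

74.72 : 100.00 : 44.61 : 6.63

The 3 Cu atoms are independent, so intensities follow the terms of (0.6915 + 0.3085)^3.
P(M) = 0.6915^3 = 0.330656
P(M+2) = 3 × 0.6915^2 × 0.3085^1 = 0.442548
P(M+4) = 3 × 0.6915^1 × 0.3085^2 = 0.197435
P(M+6) = 0.3085^3 = 0.029361
The M+2 peak is largest (0.442548); scaling to 100 gives 74.72 : 100.00 : 44.61 : 6.63.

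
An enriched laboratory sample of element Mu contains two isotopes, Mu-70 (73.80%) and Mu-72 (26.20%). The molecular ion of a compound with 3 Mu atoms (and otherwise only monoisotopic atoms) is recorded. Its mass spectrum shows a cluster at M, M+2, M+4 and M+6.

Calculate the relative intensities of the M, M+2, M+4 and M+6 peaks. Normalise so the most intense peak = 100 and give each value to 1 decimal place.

Expanding (0.7380 + 0.2620)^3:
P(M) = 0.7380^3 = 0.401947
P(M+2) = 3 × 0.7380^2 × 0.2620^1 = 0.428090
P(M+4) = 3 × 0.7380^1 × 0.2620^2 = 0.151978
P(M+6) = 0.2620^3 = 0.017985
The M+2 peak is largest (0.428090); scaling to 100 gives 93.9 : 100.0 : 35.5 : 4.2.

93.9 : 100.0 : 35.5 : 4.2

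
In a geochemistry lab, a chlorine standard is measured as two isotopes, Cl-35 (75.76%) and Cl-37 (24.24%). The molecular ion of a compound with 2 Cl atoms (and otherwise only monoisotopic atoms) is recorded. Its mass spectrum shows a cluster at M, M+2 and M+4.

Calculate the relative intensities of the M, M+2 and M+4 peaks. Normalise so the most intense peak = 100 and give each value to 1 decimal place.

The 2 Cl atoms are independent, so intensities follow the terms of (0.7576 + 0.2424)^2.
P(M) = 0.7576^2 = 0.573958
P(M+2) = 2 × 0.7576^1 × 0.2424^1 = 0.367284
P(M+4) = 0.2424^2 = 0.058758
The M peak is largest (0.573958); scaling to 100 gives 100.0 : 64.0 : 10.2.

100.0 : 64.0 : 10.2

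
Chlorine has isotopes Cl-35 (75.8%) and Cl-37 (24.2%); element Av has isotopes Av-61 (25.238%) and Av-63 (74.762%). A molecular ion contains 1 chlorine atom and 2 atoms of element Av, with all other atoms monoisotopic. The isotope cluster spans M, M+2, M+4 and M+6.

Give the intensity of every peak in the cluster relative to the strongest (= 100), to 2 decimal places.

9.38 : 58.54 : 100.00 : 26.26

Chlorine pattern (n=1): 0.7580 : 0.2420
Element Av pattern (n=2): 0.06369566 : 0.37736867 : 0.55893566
Convolve the two distributions (both contribute in 2-u steps):
  M: 0.7580×0.06369566 = 0.048281
  M+2: 0.7580×0.37736867 + 0.2420×0.06369566 = 0.301460
  M+4: 0.7580×0.55893566 + 0.2420×0.37736867 = 0.514996
  M+6: 0.2420×0.55893566 = 0.135262
Scale to base peak (0.514996) = 100: 9.38 : 58.54 : 100.00 : 26.26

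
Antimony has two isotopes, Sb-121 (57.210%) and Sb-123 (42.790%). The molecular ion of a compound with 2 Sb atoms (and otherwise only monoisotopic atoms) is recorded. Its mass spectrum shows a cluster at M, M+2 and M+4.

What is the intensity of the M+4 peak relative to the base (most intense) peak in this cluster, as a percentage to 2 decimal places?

37.40%

(0.57210 + 0.42790)^2 gives M 0.3273, M+2 0.4896, M+4 0.1831; the largest is M+2.
P(M+2) = C(2,1) × 0.57210^1 × 0.42790^1 = 2 × 0.5721 × 0.4279 = 0.489603 (base)
P(M+4) = C(2,2) × 0.57210^0 × 0.42790^2 = 1 × 1.0000 × 0.18309841 = 0.183098
Relative intensity = 0.183098 / 0.489603 × 100 = 37.40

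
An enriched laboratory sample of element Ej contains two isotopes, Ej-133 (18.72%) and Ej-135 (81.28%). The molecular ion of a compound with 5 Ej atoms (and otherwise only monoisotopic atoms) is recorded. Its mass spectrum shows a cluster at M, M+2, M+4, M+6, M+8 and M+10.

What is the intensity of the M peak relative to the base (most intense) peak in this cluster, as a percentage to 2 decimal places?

Term probabilities: M 0.0002, M+2 0.0050, M+4 0.0433, M+6 0.1882, M+8 0.4085, M+10 0.3547. Base peak = M+8.
P(M+8) = C(5,4) × 0.1872^1 × 0.8128^4 = 5 × 0.1872 × 0.43645028 = 0.408517 (base)
P(M) = C(5,0) × 0.1872^5 × 0.8128^0 = 1 × 0.00022989 × 1.0000 = 0.000230
Relative intensity = 0.000230 / 0.408517 × 100 = 0.06

0.06%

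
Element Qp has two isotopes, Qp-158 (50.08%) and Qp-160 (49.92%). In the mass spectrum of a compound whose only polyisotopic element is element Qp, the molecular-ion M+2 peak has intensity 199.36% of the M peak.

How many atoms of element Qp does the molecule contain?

2

For n independent Qp atoms, I(M+2)/I(M) = n · (abundance Qp-160) / (abundance Qp-158) = n · 0.4992/0.5008.
n = 1.9936 × 0.5008/0.4992 = 2.00 ≈ 2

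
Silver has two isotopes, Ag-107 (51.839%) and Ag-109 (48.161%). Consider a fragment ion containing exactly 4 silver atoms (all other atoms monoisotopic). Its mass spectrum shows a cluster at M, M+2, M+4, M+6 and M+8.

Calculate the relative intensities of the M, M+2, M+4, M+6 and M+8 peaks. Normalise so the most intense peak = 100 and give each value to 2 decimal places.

The 4 Ag atoms are independent, so intensities follow the terms of (0.51839 + 0.48161)^4.
P(M) = 0.51839^4 = 0.072215
P(M+2) = 4 × 0.51839^3 × 0.48161^1 = 0.268365
P(M+4) = 6 × 0.51839^2 × 0.48161^2 = 0.373986
P(M+6) = 4 × 0.51839^1 × 0.48161^3 = 0.231634
P(M+8) = 0.48161^4 = 0.053800
The M+4 peak is largest (0.373986); scaling to 100 gives 19.31 : 71.76 : 100.00 : 61.94 : 14.39.

19.31 : 71.76 : 100.00 : 61.94 : 14.39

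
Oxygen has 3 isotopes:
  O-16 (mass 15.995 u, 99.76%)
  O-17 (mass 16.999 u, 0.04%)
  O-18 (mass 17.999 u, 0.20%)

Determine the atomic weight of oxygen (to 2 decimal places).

16.00 u

The abundance-weighted mean is 0.9976 × 15.995 + 0.0004 × 16.999 + 0.0020 × 17.999
= 15.9566 + 0.0068 + 0.0360 = 15.9994 u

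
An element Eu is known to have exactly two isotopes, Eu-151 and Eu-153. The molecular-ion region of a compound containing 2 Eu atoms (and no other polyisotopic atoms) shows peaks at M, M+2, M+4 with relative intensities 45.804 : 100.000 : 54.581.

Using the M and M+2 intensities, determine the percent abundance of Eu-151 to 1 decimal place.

47.8%

If p is the fraction of Eu that is Eu-151, then I(M+2)/I(M) = [C(2,1)·p^1·(1−p)] / p^2 = 2·(1−p)/p = 100.000/45.804 = 2.1832
(1−p)/p = 2.1832/2 = 1.0916  ⇒  p = 1/(1 + 1.0916) = 0.4781
Eu-151: 47.8%, Eu-153: 52.2%.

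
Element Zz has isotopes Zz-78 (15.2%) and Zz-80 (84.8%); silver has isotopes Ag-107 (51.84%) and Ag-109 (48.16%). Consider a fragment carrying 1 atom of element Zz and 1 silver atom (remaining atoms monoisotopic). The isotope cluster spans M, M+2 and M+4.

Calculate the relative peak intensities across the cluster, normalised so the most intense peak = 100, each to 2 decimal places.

15.37 : 100.00 : 79.64

Element Zz pattern (n=1): 0.1520 : 0.8480
Silver pattern (n=1): 0.5184 : 0.4816
Convolve the two distributions (both contribute in 2-u steps):
  M: 0.1520×0.5184 = 0.078797
  M+2: 0.1520×0.4816 + 0.8480×0.5184 = 0.512806
  M+4: 0.8480×0.4816 = 0.408397
Scale to base peak (0.512806) = 100: 15.37 : 100.00 : 79.64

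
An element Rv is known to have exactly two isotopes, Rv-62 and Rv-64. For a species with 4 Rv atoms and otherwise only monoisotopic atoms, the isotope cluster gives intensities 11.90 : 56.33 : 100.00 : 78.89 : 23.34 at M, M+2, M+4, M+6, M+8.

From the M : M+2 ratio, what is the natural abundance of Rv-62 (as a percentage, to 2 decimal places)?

If p is the fraction of Rv that is Rv-62, then I(M+2)/I(M) = [C(4,1)·p^3·(1−p)] / p^4 = 4·(1−p)/p = 56.33/11.90 = 4.7336
(1−p)/p = 4.7336/4 = 1.1834  ⇒  p = 1/(1 + 1.1834) = 0.4580
Rv-62: 45.80%, Rv-64: 54.20%.

45.80%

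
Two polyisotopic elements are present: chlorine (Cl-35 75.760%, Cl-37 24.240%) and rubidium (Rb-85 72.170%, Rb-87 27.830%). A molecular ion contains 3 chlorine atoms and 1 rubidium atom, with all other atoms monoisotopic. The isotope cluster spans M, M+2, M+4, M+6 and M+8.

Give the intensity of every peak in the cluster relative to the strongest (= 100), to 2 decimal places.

Chlorine pattern (n=3): 0.4348304 : 0.41738208 : 0.13354464 : 0.01424288
Rubidium pattern (n=1): 0.7217 : 0.2783
Convolve the two distributions (both contribute in 2-u steps):
  M: 0.4348304×0.7217 = 0.313817
  M+2: 0.4348304×0.2783 + 0.41738208×0.7217 = 0.422238
  M+4: 0.41738208×0.2783 + 0.13354464×0.7217 = 0.212537
  M+6: 0.13354464×0.2783 + 0.01424288×0.7217 = 0.047445
  M+8: 0.01424288×0.2783 = 0.003964
Scale to base peak (0.422238) = 100: 74.32 : 100.00 : 50.34 : 11.24 : 0.94

74.32 : 100.00 : 50.34 : 11.24 : 0.94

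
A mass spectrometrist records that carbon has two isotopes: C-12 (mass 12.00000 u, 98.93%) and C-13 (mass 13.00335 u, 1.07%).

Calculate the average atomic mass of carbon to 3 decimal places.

12.011 u

Weight each isotope mass by its fractional abundance: 0.9893 × 12.00000 + 0.0107 × 13.00335
= 11.871600 + 0.139136 = 12.010736 u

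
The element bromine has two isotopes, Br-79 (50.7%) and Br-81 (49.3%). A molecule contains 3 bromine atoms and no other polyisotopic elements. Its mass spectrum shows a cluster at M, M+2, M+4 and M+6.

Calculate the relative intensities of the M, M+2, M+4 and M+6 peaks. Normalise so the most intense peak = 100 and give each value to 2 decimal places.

34.28 : 100.00 : 97.24 : 31.52

Expanding (0.507 + 0.493)^3:
P(M) = 0.507^3 = 0.130324
P(M+2) = 3 × 0.507^2 × 0.493^1 = 0.380175
P(M+4) = 3 × 0.507^1 × 0.493^2 = 0.369678
P(M+6) = 0.493^3 = 0.119823
The M+2 peak is largest (0.380175); scaling to 100 gives 34.28 : 100.00 : 97.24 : 31.52.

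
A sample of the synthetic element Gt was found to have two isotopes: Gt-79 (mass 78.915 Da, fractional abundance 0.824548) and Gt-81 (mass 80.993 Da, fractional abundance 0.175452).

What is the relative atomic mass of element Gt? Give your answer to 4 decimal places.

Average mass = Σ (abundance × isotope mass) = 0.824548 × 78.915 + 0.175452 × 80.993
= 65.06921 + 14.21038 = 79.27959 Da

79.2796 Da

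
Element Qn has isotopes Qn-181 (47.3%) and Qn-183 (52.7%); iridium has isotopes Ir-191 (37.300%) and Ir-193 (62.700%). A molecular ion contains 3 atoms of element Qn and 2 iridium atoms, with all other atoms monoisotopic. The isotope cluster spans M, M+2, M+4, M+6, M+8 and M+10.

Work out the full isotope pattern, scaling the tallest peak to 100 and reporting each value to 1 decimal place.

Element Qn pattern (n=3): 0.10582382 : 0.35371555 : 0.39409745 : 0.14636318
Iridium pattern (n=2): 0.139129 : 0.467742 : 0.393129
Convolve the two distributions (both contribute in 2-u steps):
  M: 0.10582382×0.139129 = 0.014723
  M+2: 0.10582382×0.467742 + 0.35371555×0.139129 = 0.098710
  M+4: 0.10582382×0.393129 + 0.35371555×0.467742 + 0.39409745×0.139129 = 0.261880
  M+6: 0.35371555×0.393129 + 0.39409745×0.467742 + 0.14636318×0.139129 = 0.343755
  M+8: 0.39409745×0.393129 + 0.14636318×0.467742 = 0.223391
  M+10: 0.14636318×0.393129 = 0.057540
Scale to base peak (0.343755) = 100: 4.3 : 28.7 : 76.2 : 100.0 : 65.0 : 16.7

4.3 : 28.7 : 76.2 : 100.0 : 65.0 : 16.7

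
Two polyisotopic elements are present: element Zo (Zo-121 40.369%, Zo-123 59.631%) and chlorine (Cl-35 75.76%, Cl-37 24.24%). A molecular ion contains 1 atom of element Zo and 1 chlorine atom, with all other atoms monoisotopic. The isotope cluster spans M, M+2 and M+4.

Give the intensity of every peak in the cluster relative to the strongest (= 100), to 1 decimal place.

Element Zo pattern (n=1): 0.40369 : 0.59631
Chlorine pattern (n=1): 0.7576 : 0.2424
Convolve the two distributions (both contribute in 2-u steps):
  M: 0.40369×0.7576 = 0.305836
  M+2: 0.40369×0.2424 + 0.59631×0.7576 = 0.549619
  M+4: 0.59631×0.2424 = 0.144546
Scale to base peak (0.549619) = 100: 55.6 : 100.0 : 26.3

55.6 : 100.0 : 26.3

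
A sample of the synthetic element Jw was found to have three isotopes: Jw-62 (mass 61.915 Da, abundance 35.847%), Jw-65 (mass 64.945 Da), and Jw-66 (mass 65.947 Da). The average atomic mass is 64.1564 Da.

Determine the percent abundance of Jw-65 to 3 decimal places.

34.456%

Let x and y be the fractions of Jw-65 and Jw-66. Then x + y = 1 − 0.35847 = 0.64153 and 64.945x + 65.947y = 64.1564 − 0.35847×61.915 = 41.96172995.
Substituting: 64.945x + 65.947(0.64153 − x) = 41.96172995
(64.945 − 65.947)x = -0.34524896  ⇒  x = 0.34456, y = 0.29697
Jw-65: 34.456%, Jw-66: 29.697%.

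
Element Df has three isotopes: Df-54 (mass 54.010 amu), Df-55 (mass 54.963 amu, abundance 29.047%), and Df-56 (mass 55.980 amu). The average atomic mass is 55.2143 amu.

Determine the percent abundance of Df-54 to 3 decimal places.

23.873%

The remaining 70.953% is split between Df-54 (fraction x) and Df-56 (fraction 0.70953 − x).
Substituting: 54.010x + 55.980(0.70953 − x) = 39.24919739
(54.010 − 55.980)x = -0.47029201  ⇒  x = 0.23873, y = 0.47080
Df-54: 23.873%, Df-56: 47.080%.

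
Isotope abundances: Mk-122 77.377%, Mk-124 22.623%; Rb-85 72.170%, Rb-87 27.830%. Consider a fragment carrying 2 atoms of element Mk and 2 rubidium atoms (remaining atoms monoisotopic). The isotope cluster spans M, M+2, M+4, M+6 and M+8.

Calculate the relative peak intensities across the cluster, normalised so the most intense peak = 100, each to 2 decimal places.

73.75 : 100.00 : 50.53 : 11.27 : 0.94

Element Mk pattern (n=2): 0.59872001 : 0.35009997 : 0.05118001
Rubidium pattern (n=2): 0.52085089 : 0.40169822 : 0.07745089
Convolve the two distributions (both contribute in 2-u steps):
  M: 0.59872001×0.52085089 = 0.311844
  M+2: 0.59872001×0.40169822 + 0.35009997×0.52085089 = 0.422855
  M+4: 0.59872001×0.07745089 + 0.35009997×0.40169822 + 0.05118001×0.52085089 = 0.213663
  M+6: 0.35009997×0.07745089 + 0.05118001×0.40169822 = 0.047674
  M+8: 0.05118001×0.07745089 = 0.003964
Scale to base peak (0.422855) = 100: 73.75 : 100.00 : 50.53 : 11.27 : 0.94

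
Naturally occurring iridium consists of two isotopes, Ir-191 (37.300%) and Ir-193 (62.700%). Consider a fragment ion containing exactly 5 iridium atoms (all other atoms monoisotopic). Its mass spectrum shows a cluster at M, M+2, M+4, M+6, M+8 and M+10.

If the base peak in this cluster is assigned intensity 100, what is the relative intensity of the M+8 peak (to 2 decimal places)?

84.05

Binomial terms of (0.37300 + 0.62700)^5: M 0.0072, M+2 0.0607, M+4 0.2040, M+6 0.3429, M+8 0.2882, M+10 0.0969 → M+6 is the base peak.
P(M+6) = C(5,3) × 0.37300^2 × 0.62700^3 = 10 × 0.139129 × 0.24649188 = 0.342942 (base)
P(M+8) = C(5,4) × 0.37300^1 × 0.62700^4 = 5 × 0.3730 × 0.15455041 = 0.288237
Relative intensity = 0.288237 / 0.342942 × 100 = 84.05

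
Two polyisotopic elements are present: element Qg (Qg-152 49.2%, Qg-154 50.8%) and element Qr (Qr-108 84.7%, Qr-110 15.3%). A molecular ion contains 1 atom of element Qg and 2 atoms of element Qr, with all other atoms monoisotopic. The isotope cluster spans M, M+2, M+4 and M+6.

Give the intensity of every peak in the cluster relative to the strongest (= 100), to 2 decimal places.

Element Qg pattern (n=1): 0.4920 : 0.5080
Element Qr pattern (n=2): 0.717409 : 0.259182 : 0.023409
Convolve the two distributions (both contribute in 2-u steps):
  M: 0.4920×0.717409 = 0.352965
  M+2: 0.4920×0.259182 + 0.5080×0.717409 = 0.491961
  M+4: 0.4920×0.023409 + 0.5080×0.259182 = 0.143182
  M+6: 0.5080×0.023409 = 0.011892
Scale to base peak (0.491961) = 100: 71.75 : 100.00 : 29.10 : 2.42

71.75 : 100.00 : 29.10 : 2.42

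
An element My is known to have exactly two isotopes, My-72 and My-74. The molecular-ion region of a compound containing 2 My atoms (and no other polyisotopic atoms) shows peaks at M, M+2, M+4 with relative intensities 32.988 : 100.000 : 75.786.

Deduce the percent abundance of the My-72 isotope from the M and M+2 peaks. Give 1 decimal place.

39.8%

If p is the fraction of My that is My-72, then I(M+2)/I(M) = [C(2,1)·p^1·(1−p)] / p^2 = 2·(1−p)/p = 100.000/32.988 = 3.0314
(1−p)/p = 3.0314/2 = 1.5157  ⇒  p = 1/(1 + 1.5157) = 0.3975
My-72: 39.8%, My-74: 60.2%.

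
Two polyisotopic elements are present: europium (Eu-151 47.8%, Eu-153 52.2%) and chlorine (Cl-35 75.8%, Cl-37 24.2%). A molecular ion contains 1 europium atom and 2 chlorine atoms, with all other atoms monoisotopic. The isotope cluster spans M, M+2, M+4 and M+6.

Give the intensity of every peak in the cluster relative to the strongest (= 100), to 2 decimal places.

Europium pattern (n=1): 0.4780 : 0.5220
Chlorine pattern (n=2): 0.574564 : 0.366872 : 0.058564
Convolve the two distributions (both contribute in 2-u steps):
  M: 0.4780×0.574564 = 0.274642
  M+2: 0.4780×0.366872 + 0.5220×0.574564 = 0.475287
  M+4: 0.4780×0.058564 + 0.5220×0.366872 = 0.219501
  M+6: 0.5220×0.058564 = 0.030570
Scale to base peak (0.475287) = 100: 57.78 : 100.00 : 46.18 : 6.43

57.78 : 100.00 : 46.18 : 6.43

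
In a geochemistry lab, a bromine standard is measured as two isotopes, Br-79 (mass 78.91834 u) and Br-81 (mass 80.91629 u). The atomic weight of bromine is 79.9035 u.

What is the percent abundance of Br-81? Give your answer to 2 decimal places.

Writing the weighted mean with unknown fraction x of Br-79:
78.91834·x + 80.91629·(1 − x) = 79.9035
(78.91834 − 80.91629)·x = 79.9035 − 80.91629
x = -1.01279 / -1.99795 = 0.50691 → 50.69% Br-79, 49.31% Br-81.

49.31%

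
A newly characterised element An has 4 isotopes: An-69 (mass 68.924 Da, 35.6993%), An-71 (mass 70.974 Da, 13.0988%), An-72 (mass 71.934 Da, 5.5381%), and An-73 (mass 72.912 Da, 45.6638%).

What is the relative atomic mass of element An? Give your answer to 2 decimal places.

The abundance-weighted mean is 0.356993 × 68.924 + 0.130988 × 70.974 + 0.055381 × 71.934 + 0.456638 × 72.912
= 24.6054 + 9.2967 + 3.9838 + 33.2944 = 71.1803 Da

71.18 Da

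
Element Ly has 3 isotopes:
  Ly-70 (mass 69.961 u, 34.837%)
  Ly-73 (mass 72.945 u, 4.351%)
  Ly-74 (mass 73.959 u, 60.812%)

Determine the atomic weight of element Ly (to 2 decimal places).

Average mass = Σ (abundance × isotope mass) = 0.34837 × 69.961 + 0.04351 × 72.945 + 0.60812 × 73.959
= 24.3723 + 3.1738 + 44.9759 = 72.5220 u

72.52 u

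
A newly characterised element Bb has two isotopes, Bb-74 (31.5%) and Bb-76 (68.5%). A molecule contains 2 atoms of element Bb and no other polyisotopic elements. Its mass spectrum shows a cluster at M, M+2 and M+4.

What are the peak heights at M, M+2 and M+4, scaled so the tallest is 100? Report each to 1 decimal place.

Expanding (0.315 + 0.685)^2:
P(M) = 0.315^2 = 0.099225
P(M+2) = 2 × 0.315^1 × 0.685^1 = 0.431550
P(M+4) = 0.685^2 = 0.469225
The M+4 peak is largest (0.469225); scaling to 100 gives 21.1 : 92.0 : 100.0.

21.1 : 92.0 : 100.0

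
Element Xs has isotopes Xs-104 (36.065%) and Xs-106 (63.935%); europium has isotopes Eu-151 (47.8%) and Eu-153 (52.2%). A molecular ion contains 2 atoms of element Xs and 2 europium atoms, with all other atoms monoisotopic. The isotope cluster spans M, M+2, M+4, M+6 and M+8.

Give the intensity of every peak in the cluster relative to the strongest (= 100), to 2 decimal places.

Element Xs pattern (n=2): 0.13006842 : 0.46116316 : 0.40876842
Europium pattern (n=2): 0.228484 : 0.499032 : 0.272484
Convolve the two distributions (both contribute in 2-u steps):
  M: 0.13006842×0.228484 = 0.029719
  M+2: 0.13006842×0.499032 + 0.46116316×0.228484 = 0.170277
  M+4: 0.13006842×0.272484 + 0.46116316×0.499032 + 0.40876842×0.228484 = 0.358974
  M+6: 0.46116316×0.272484 + 0.40876842×0.499032 = 0.329648
  M+8: 0.40876842×0.272484 = 0.111383
Scale to base peak (0.358974) = 100: 8.28 : 47.43 : 100.00 : 91.83 : 31.03

8.28 : 47.43 : 100.00 : 91.83 : 31.03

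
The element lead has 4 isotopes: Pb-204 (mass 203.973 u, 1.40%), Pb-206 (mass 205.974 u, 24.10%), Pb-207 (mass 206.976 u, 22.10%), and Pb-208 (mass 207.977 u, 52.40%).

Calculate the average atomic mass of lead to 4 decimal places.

207.2170 u

Weight each isotope mass by its fractional abundance: 0.0140 × 203.973 + 0.2410 × 205.974 + 0.2210 × 206.976 + 0.5240 × 207.977
= 2.85562 + 49.63973 + 45.74170 + 108.97995 = 207.21700 u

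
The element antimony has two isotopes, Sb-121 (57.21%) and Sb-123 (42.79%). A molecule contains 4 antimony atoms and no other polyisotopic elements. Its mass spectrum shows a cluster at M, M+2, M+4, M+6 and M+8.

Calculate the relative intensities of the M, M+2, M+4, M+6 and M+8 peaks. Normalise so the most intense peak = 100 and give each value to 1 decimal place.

29.8 : 89.1 : 100.0 : 49.9 : 9.3

Each Sb atom is independently Sb-121 (p = 0.5721) or Sb-123 (q = 0.4279); the cluster is the binomial expansion (p + q)^4.
P(M) = 0.5721^4 = 0.107124
P(M+2) = 4 × 0.5721^3 × 0.4279^1 = 0.320493
P(M+4) = 6 × 0.5721^2 × 0.4279^2 = 0.359567
P(M+6) = 4 × 0.5721^1 × 0.4279^3 = 0.179291
P(M+8) = 0.4279^4 = 0.033525
The M+4 peak is largest (0.359567); scaling to 100 gives 29.8 : 89.1 : 100.0 : 49.9 : 9.3.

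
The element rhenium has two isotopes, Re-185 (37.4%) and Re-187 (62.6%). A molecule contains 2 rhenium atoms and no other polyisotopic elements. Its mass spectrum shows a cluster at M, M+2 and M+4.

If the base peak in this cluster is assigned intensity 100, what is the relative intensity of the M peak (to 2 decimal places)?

29.87

(0.374 + 0.626)^2 gives M 0.1399, M+2 0.4682, M+4 0.3919; the largest is M+2.
P(M+2) = C(2,1) × 0.374^1 × 0.626^1 = 2 × 0.3740 × 0.6260 = 0.468248 (base)
P(M) = C(2,0) × 0.374^2 × 0.626^0 = 1 × 0.139876 × 1.0000 = 0.139876
Relative intensity = 0.139876 / 0.468248 × 100 = 29.87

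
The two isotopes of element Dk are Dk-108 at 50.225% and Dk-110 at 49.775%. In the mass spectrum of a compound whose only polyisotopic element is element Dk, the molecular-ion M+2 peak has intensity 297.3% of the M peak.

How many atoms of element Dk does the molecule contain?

3

The M+2/M ratio from n Dk atoms is n · q/p = n · 0.49775/0.50225.
n = 2.973 × 0.50225/0.49775 = 3.00 ≈ 3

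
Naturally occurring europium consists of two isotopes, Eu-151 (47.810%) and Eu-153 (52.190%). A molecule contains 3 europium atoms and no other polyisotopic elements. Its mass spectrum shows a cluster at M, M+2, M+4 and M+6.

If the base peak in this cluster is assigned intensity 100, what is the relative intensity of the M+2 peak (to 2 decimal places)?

91.61

(0.47810 + 0.52190)^3 gives M 0.1093, M+2 0.3579, M+4 0.3907, M+6 0.1422; the largest is M+4.
P(M+4) = C(3,2) × 0.47810^1 × 0.52190^2 = 3 × 0.4781 × 0.27237961 = 0.390674 (base)
P(M+2) = C(3,1) × 0.47810^2 × 0.52190^1 = 3 × 0.22857961 × 0.5219 = 0.357887
Relative intensity = 0.357887 / 0.390674 × 100 = 91.61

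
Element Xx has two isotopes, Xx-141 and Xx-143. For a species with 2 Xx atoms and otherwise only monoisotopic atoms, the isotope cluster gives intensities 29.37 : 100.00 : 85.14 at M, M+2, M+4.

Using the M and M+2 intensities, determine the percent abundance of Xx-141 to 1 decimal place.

Write p for the Xx-141 fraction. I(M+2)/I(M) = [C(2,1)·p^1·(1−p)] / p^2 = 2·(1−p)/p = 100.00/29.37 = 3.4048
(1−p)/p = 3.4048/2 = 1.7024  ⇒  p = 1/(1 + 1.7024) = 0.3700
Xx-141: 37.0%, Xx-143: 63.0%.

37.0%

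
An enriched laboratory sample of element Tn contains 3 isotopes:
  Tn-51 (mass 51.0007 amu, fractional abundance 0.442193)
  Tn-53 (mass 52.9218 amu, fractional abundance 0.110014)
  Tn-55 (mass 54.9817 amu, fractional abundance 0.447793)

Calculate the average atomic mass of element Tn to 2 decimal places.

52.99 amu

Ar = Σ fᵢ·mᵢ = 0.442193 × 51.0007 + 0.110014 × 52.9218 + 0.447793 × 54.9817
= 22.55215 + 5.82214 + 24.62042 = 52.99471 amu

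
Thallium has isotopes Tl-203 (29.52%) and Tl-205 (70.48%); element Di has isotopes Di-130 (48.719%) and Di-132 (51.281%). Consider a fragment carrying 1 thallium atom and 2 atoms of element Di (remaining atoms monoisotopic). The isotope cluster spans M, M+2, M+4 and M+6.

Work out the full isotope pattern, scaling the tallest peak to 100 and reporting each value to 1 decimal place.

16.3 : 73.2 : 100.0 : 43.1

Thallium pattern (n=1): 0.2952 : 0.7048
Element Di pattern (n=2): 0.2373541 : 0.49967181 : 0.2629741
Convolve the two distributions (both contribute in 2-u steps):
  M: 0.2952×0.2373541 = 0.070067
  M+2: 0.2952×0.49967181 + 0.7048×0.2373541 = 0.314790
  M+4: 0.2952×0.2629741 + 0.7048×0.49967181 = 0.429799
  M+6: 0.7048×0.2629741 = 0.185344
Scale to base peak (0.429799) = 100: 16.3 : 73.2 : 100.0 : 43.1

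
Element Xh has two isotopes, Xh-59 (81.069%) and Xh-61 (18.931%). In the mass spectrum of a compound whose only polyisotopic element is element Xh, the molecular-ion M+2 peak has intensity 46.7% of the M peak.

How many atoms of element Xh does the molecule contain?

2

For n independent Xh atoms, I(M+2)/I(M) = n · (abundance Xh-61) / (abundance Xh-59) = n · 0.18931/0.81069.
n = 0.467 × 0.81069/0.18931 = 2.00 ≈ 2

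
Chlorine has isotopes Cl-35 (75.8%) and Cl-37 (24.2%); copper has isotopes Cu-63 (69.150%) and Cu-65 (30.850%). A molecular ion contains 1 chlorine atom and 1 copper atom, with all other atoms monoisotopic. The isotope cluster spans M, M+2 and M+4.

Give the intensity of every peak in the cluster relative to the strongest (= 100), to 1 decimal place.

Chlorine pattern (n=1): 0.7580 : 0.2420
Copper pattern (n=1): 0.6915 : 0.3085
Convolve the two distributions (both contribute in 2-u steps):
  M: 0.7580×0.6915 = 0.524157
  M+2: 0.7580×0.3085 + 0.2420×0.6915 = 0.401186
  M+4: 0.2420×0.3085 = 0.074657
Scale to base peak (0.524157) = 100: 100.0 : 76.5 : 14.2

100.0 : 76.5 : 14.2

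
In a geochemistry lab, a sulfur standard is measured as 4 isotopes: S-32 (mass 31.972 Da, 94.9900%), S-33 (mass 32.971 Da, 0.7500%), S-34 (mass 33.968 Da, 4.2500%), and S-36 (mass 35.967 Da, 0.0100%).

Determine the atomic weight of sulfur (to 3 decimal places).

The abundance-weighted mean is 0.949900 × 31.972 + 0.007500 × 32.971 + 0.042500 × 33.968 + 0.000100 × 35.967
= 30.3702 + 0.2473 + 1.4436 + 0.0036 = 32.0647 Da

32.065 Da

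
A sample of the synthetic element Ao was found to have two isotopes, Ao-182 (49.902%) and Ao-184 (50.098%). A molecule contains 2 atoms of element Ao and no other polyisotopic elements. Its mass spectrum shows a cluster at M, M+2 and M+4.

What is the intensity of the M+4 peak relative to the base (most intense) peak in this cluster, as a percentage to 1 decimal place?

50.2%

(0.49902 + 0.50098)^2 gives M 0.2490, M+2 0.5000, M+4 0.2510; the largest is M+2.
P(M+2) = C(2,1) × 0.49902^1 × 0.50098^1 = 2 × 0.49902 × 0.50098 = 0.499998 (base)
P(M+4) = C(2,2) × 0.49902^0 × 0.50098^2 = 1 × 1.0000 × 0.25098096 = 0.250981
Relative intensity = 0.250981 / 0.499998 × 100 = 50.2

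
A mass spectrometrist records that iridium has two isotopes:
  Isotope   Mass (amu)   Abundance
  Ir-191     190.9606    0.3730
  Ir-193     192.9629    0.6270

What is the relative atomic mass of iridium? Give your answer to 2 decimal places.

The abundance-weighted mean is 0.3730 × 190.9606 + 0.6270 × 192.9629
= 71.22830 + 120.98774 = 192.21604 amu

192.22 amu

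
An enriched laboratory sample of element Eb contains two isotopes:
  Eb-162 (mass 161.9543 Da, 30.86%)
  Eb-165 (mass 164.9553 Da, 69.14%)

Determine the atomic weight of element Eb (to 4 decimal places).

164.0292 Da

The abundance-weighted mean is 0.3086 × 161.9543 + 0.6914 × 164.9553
= 49.97910 + 114.05009 = 164.02919 Da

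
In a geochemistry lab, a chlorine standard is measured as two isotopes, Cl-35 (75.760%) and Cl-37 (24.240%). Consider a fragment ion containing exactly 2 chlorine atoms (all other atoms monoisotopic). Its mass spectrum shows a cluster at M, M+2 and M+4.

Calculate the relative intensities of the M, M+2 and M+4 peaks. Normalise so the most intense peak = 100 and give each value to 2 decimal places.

100.00 : 63.99 : 10.24

The 2 Cl atoms are independent, so intensities follow the terms of (0.75760 + 0.24240)^2.
P(M) = 0.75760^2 = 0.573958
P(M+2) = 2 × 0.75760^1 × 0.24240^1 = 0.367284
P(M+4) = 0.24240^2 = 0.058758
The M peak is largest (0.573958); scaling to 100 gives 100.00 : 63.99 : 10.24.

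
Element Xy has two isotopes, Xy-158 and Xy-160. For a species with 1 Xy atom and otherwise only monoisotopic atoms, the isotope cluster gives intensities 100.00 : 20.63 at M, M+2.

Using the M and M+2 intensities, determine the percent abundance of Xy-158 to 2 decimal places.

If p is the fraction of Xy that is Xy-158, then I(M+2)/I(M) = [C(1,1)·p^0·(1−p)] / p^1 = 1·(1−p)/p = 20.63/100.00 = 0.2063
(1−p)/p = 0.2063/1 = 0.2063  ⇒  p = 1/(1 + 0.2063) = 0.8290
Xy-158: 82.90%, Xy-160: 17.10%.

82.90%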